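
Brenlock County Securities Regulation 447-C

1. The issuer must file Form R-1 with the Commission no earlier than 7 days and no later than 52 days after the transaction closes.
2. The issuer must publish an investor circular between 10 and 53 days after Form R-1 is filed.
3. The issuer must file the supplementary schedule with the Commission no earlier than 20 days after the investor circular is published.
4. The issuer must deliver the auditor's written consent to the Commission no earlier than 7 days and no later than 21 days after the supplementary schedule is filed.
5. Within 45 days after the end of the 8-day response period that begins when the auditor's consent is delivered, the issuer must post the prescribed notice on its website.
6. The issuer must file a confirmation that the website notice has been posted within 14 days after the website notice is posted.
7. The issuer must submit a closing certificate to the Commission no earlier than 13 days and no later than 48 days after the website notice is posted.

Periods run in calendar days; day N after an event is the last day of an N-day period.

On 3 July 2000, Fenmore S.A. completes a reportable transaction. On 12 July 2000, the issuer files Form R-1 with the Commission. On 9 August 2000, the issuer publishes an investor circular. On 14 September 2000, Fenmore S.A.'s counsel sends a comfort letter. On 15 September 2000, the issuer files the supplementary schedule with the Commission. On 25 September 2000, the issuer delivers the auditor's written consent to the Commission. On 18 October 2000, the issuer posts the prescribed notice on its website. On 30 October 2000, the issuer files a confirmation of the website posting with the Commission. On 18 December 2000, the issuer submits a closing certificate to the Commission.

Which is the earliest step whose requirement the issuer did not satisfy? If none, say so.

Step 1: the window is 7–52 days after 3 July 2000 (when the transaction closes), so 10 July 2000 through 24 August 2000; 12 July 2000 falls inside that range.
Step 2: the window is 10–53 days after 12 July 2000 (when Form R-1 is filed), so 22 July 2000 through 3 September 2000; done 9 August 2000 — within the window.
Step 3: the earliest permitted date is 20 days after 9 August 2000 (when the investor circular is published), i.e. 29 August 2000; done 15 September 2000 — permitted.
Step 4: the window is 7–21 days after 15 September 2000 (when the supplementary schedule is filed), so 22 September 2000 through 6 October 2000; done 25 September 2000 — within the window.
Step 5: 45 days after 3 October 2000 (end of the 8-day response period, which began when the auditor's consent is delivered on 25 September 2000) is 17 November 2000; 18 October 2000 is within that limit.
Step 6: 14 days after 18 October 2000 (when the website notice is posted) is 1 November 2000; 30 October 2000 is within that limit.
Step 7: the window is 13–48 days after 18 October 2000 (when the website notice is posted), so 31 October 2000 through 5 December 2000; done 18 December 2000 — 13 days after the window closed.

Step 7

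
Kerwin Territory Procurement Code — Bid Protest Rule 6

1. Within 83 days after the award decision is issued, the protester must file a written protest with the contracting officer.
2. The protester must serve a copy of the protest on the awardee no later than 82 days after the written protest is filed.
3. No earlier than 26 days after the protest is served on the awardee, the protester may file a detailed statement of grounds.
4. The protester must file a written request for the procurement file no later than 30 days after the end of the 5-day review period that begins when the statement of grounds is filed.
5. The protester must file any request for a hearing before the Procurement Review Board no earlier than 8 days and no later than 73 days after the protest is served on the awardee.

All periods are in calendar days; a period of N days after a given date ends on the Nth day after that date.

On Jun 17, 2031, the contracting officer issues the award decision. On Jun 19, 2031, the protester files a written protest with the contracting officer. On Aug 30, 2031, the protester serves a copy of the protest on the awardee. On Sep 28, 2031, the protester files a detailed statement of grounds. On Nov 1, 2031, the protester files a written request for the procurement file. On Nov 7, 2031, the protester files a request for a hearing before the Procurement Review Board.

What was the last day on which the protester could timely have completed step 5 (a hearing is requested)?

Nov 11, 2031

Step 5 runs from Aug 30, 2031, when the protest is served on the awardee. The window is 8–73 days after Aug 30, 2031; it closes on Nov 11, 2031.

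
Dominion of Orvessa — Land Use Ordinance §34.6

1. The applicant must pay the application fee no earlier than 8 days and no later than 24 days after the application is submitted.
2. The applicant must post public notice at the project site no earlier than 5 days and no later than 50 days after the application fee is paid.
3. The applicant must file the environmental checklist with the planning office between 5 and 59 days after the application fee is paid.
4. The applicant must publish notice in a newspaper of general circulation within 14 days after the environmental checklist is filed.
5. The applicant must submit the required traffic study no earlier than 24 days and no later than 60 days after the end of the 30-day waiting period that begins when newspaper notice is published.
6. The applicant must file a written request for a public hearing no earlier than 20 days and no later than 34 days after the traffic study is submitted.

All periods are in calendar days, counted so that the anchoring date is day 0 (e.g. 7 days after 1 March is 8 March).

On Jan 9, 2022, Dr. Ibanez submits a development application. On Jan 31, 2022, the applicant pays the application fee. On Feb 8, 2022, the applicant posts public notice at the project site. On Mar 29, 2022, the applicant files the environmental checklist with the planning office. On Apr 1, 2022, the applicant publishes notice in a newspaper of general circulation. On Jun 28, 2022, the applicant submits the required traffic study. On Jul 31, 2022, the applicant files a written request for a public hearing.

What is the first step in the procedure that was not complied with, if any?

None — every step was satisfied

(1) the permitted window runs from Jan 9, 2022 + 8 = Jan 17, 2022 to Jan 9, 2022 + 24 = Feb 2, 2022; done Jan 31, 2022 — within the window.
(2) the permitted window runs from Jan 31, 2022 + 5 = Feb 5, 2022 to Jan 31, 2022 + 50 = Mar 22, 2022; done Feb 8, 2022, which is between those dates.
(3) the permitted window runs from Jan 31, 2022 + 5 = Feb 5, 2022 to Jan 31, 2022 + 59 = Mar 31, 2022; Mar 29, 2022 falls inside that range.
(4) due by Mar 29, 2022 + 14 days = Apr 12, 2022; completed Apr 1, 2022, before the deadline.
(5) the permitted window runs from May 1, 2022 + 24 = May 25, 2022 to May 1, 2022 + 60 = Jun 30, 2022; Jun 28, 2022 falls inside that range.
(6) the permitted window runs from Jun 28, 2022 + 20 = Jul 18, 2022 to Jun 28, 2022 + 34 = Aug 1, 2022; done Jul 31, 2022, which is between those dates.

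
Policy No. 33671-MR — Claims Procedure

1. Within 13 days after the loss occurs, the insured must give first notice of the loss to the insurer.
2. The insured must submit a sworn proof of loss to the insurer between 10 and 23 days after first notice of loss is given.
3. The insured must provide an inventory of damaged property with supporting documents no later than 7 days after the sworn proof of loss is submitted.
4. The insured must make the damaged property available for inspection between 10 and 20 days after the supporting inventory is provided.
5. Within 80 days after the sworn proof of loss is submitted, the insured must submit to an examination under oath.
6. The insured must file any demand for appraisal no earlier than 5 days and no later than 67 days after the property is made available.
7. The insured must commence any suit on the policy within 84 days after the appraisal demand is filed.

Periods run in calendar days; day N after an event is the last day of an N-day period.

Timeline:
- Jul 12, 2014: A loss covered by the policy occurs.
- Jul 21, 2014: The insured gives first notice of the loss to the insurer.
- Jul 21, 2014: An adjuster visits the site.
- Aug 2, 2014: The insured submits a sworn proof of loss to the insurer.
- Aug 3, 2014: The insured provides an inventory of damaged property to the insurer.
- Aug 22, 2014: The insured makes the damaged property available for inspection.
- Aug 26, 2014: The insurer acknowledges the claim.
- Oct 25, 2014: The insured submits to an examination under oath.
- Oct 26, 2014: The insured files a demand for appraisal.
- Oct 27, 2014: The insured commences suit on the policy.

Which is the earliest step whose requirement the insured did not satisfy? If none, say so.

Step 1 — counting 13 days from Jul 12, 2014 (when the loss occurs) gives a deadline of Jul 25, 2014; Jul 21, 2014 is within that limit.
Step 2 — 10 and 23 days from Jul 21, 2014 (when first notice of loss is given) are Jul 31, 2014 and Aug 13, 2014 respectively; Aug 2, 2014 falls inside that range.
Step 3 — counting 7 days from Aug 2, 2014 (when the sworn proof of loss is submitted) gives a deadline of Aug 9, 2014; completed Aug 3, 2014, before the deadline.
Step 4 — 10 and 20 days from Aug 3, 2014 (when the supporting inventory is provided) are Aug 13, 2014 and Aug 23, 2014 respectively; Aug 22, 2014 falls inside that range.
Step 5 — counting 80 days from Aug 2, 2014 (when the sworn proof of loss is submitted) gives a deadline of Oct 21, 2014; Oct 25, 2014 misses that deadline by 4 days.
That is the first point of non-compliance.

Step 5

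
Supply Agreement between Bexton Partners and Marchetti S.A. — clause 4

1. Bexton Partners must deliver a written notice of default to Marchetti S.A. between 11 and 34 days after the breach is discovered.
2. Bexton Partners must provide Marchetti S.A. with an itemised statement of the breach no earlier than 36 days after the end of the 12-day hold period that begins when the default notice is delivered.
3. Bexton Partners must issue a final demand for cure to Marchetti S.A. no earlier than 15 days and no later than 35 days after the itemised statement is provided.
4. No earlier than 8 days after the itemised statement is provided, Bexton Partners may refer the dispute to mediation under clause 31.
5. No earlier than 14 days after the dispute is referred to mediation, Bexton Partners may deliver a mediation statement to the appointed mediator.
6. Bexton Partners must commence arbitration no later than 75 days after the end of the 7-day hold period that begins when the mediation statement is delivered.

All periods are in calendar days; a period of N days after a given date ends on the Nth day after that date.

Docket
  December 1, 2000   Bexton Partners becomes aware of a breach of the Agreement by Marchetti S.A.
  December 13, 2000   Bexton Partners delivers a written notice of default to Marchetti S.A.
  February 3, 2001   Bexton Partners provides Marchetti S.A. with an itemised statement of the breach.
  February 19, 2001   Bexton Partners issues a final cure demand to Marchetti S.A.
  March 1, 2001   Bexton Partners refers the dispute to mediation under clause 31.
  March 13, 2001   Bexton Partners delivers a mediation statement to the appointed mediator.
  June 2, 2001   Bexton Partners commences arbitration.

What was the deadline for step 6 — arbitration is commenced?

The mediation statement is delivered on March 13, 2001; the 7-day hold period therefore ends March 20, 2001, and step 6 runs from that date. 75 days after March 20, 2001 is June 3, 2001.

June 3, 2001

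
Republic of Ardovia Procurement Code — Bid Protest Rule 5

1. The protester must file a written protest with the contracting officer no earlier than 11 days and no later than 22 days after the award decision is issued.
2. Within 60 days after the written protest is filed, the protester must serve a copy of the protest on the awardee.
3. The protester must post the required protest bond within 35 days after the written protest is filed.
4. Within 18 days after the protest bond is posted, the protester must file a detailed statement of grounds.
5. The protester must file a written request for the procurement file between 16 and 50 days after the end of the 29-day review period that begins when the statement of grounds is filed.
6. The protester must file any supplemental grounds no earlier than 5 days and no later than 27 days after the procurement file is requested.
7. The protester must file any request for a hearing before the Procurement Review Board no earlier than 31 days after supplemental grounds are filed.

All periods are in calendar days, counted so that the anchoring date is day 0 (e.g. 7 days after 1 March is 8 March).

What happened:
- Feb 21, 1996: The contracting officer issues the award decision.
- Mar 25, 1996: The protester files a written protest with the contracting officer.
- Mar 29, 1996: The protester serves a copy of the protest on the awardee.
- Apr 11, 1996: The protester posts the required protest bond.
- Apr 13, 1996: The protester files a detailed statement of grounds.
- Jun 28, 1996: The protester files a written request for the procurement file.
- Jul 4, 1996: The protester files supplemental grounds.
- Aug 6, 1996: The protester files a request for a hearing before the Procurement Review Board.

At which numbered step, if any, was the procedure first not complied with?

Step 1

Step 1 — 11 and 22 days from Feb 21, 1996 (when the award decision is issued) are Mar 3, 1996 and Mar 14, 1996 respectively; done Mar 25, 1996 — 11 days after the window closed.
Later steps need not be reached.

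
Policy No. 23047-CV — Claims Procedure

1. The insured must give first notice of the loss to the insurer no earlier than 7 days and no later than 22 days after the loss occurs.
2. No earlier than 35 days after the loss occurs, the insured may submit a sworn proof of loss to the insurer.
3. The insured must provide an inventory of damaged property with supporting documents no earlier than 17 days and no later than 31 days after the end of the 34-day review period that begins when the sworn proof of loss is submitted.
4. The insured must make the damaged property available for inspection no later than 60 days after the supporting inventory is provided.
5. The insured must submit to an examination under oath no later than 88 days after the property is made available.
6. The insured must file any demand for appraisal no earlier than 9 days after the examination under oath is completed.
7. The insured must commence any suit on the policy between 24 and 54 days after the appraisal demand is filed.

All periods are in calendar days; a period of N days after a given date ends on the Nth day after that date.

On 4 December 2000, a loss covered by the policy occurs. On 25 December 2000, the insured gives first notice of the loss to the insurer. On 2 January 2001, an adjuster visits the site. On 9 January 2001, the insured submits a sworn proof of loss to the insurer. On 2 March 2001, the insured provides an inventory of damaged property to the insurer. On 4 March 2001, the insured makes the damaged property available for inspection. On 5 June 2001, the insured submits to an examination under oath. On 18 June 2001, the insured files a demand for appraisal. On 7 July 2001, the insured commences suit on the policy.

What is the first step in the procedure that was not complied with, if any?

Step 5

(1) the permitted window runs from 4 December 2000 + 7 = 11 December 2000 to 4 December 2000 + 22 = 26 December 2000; done 25 December 2000, which is between those dates.
(2) permitted from 4 December 2000 + 35 days = 8 January 2001 onward; done 9 January 2001 — permitted.
(3) the permitted window runs from 12 February 2001 + 17 = 1 March 2001 to 12 February 2001 + 31 = 15 March 2001; 2 March 2001 falls inside that range.
(4) due by 2 March 2001 + 60 days = 1 May 2001; completed 4 March 2001, before the deadline.
(5) due by 4 March 2001 + 88 days = 31 May 2001; done 5 June 2001 — 5 days late.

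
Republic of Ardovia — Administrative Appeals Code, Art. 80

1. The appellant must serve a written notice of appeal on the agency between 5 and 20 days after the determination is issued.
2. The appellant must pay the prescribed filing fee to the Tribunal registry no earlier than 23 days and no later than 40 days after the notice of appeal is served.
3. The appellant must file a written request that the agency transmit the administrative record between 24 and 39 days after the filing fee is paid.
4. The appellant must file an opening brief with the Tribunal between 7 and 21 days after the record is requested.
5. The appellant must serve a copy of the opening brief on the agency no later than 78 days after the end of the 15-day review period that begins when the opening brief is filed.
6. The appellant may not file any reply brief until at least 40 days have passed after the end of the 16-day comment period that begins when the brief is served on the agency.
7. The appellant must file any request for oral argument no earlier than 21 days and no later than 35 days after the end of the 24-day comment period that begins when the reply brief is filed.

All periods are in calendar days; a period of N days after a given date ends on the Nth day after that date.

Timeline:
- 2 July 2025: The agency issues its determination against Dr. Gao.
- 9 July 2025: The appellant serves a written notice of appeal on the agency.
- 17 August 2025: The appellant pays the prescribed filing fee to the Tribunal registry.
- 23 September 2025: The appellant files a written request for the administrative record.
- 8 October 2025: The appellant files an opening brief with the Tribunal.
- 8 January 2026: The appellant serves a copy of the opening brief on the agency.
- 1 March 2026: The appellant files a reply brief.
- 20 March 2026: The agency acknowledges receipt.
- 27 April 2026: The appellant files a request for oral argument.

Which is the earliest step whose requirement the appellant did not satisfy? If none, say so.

Step 1 — 5 and 20 days from 2 July 2025 (when the determination is issued) are 7 July 2025 and 22 July 2025 respectively; done 9 July 2025 — within the window.
Step 2 — 23 and 40 days from 9 July 2025 (when the notice of appeal is served) are 1 August 2025 and 18 August 2025 respectively; done 17 August 2025, which is between those dates.
Step 3 — 24 and 39 days from 17 August 2025 (when the filing fee is paid) are 10 September 2025 and 25 September 2025 respectively; 23 September 2025 falls inside that range.
Step 4 — 7 and 21 days from 23 September 2025 (when the record is requested) are 30 September 2025 and 14 October 2025 respectively; done 8 October 2025, which is between those dates.
Step 5 — counting 78 days from 23 October 2025 (end of the 15-day review period, which began when the opening brief is filed on 8 October 2025) gives a deadline of 9 January 2026; completed 8 January 2026, before the deadline.
Step 6 — must wait 40 days from 24 January 2026 (end of the 16-day comment period, which began when the brief is served on the agency on 8 January 2026), so not before 5 March 2026; done 1 March 2026 — 4 days too early.

Step 6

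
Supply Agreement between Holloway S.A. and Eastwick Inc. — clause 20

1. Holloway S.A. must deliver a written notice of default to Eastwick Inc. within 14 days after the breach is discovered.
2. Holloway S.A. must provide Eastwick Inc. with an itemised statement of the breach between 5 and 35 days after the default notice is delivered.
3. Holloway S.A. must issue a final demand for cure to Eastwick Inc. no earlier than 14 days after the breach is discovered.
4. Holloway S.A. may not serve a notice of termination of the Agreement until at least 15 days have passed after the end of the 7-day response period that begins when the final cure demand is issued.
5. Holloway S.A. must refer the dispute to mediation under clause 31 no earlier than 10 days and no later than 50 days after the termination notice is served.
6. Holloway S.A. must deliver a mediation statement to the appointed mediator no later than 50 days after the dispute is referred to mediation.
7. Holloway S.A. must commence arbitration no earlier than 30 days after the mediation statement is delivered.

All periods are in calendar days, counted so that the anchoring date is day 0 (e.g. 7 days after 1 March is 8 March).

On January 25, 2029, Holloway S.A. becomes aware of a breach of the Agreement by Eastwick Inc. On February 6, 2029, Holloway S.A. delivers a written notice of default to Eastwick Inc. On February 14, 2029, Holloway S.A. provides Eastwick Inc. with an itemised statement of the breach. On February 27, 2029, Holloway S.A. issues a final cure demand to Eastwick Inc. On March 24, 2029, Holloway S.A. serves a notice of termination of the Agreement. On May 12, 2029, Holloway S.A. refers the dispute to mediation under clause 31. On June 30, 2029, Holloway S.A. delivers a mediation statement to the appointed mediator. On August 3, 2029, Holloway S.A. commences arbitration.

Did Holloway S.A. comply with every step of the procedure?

Yes

Step 1: 14 days after January 25, 2029 (when the breach is discovered) is February 8, 2029; completed February 6, 2029, before the deadline.
Step 2: the window is 5–35 days after February 6, 2029 (when the default notice is delivered), so February 11, 2029 through March 13, 2029; done February 14, 2029, which is between those dates.
Step 3: the earliest permitted date is 14 days after January 25, 2029 (when the breach is discovered), i.e. February 8, 2029; done February 27, 2029, after the minimum wait.
Step 4: the earliest permitted date is 15 days after March 6, 2029 (end of the 7-day response period, which began when the final cure demand is issued on February 27, 2029), i.e. March 21, 2029; done March 24, 2029, after the minimum wait.
Step 5: the window is 10–50 days after March 24, 2029 (when the termination notice is served), so April 3, 2029 through May 13, 2029; done May 12, 2029, which is between those dates.
Step 6: 50 days after May 12, 2029 (when the dispute is referred to mediation) is July 1, 2029; June 30, 2029 is within that limit.
Step 7: the earliest permitted date is 30 days after June 30, 2029 (when the mediation statement is delivered), i.e. July 30, 2029; done August 3, 2029, after the minimum wait.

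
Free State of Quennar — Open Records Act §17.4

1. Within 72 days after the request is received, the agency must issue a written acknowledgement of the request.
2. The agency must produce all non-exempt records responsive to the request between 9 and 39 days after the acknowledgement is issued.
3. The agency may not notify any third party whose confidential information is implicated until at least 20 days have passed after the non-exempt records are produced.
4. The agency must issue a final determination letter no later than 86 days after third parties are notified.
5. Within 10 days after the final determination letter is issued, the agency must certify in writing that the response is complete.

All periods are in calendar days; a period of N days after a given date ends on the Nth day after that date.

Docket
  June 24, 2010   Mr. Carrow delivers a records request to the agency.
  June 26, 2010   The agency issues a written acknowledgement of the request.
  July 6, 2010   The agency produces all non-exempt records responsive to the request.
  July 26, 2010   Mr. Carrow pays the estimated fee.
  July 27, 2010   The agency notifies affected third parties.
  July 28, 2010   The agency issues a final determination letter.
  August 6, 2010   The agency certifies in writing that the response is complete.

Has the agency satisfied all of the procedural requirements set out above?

(1) due by June 24, 2010 + 72 days = September 4, 2010; June 26, 2010 is within that limit.
(2) the permitted window runs from June 26, 2010 + 9 = July 5, 2010 to June 26, 2010 + 39 = August 4, 2010; July 6, 2010 falls inside that range.
(3) permitted from July 6, 2010 + 20 days = July 26, 2010 onward; July 27, 2010 is on or after that date.
(4) due by July 27, 2010 + 86 days = October 21, 2010; July 28, 2010 is within that limit.
(5) due by July 28, 2010 + 10 days = August 7, 2010; completed August 6, 2010, before the deadline.

Yes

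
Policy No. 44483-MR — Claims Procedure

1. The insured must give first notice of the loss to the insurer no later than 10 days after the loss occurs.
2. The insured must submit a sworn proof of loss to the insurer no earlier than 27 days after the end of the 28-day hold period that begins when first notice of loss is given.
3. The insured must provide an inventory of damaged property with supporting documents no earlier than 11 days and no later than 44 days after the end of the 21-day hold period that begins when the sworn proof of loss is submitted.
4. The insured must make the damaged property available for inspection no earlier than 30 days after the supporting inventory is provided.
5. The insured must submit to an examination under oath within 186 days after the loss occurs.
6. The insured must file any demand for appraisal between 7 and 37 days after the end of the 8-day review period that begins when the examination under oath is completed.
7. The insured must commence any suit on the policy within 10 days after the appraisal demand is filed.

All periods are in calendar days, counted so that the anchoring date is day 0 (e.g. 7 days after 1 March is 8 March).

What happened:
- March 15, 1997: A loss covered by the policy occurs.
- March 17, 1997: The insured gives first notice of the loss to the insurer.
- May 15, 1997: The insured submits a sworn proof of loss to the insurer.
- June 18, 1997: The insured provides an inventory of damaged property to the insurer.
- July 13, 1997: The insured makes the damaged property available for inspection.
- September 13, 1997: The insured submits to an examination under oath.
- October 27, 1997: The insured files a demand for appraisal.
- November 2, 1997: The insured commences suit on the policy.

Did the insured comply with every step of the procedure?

No

Step 1: 10 days after March 15, 1997 (when the loss occurs) is March 25, 1997; done March 17, 1997 — timely.
Step 2: the earliest permitted date is 27 days after April 14, 1997 (end of the 28-day hold period, which began when first notice of loss is given on March 17, 1997), i.e. May 11, 1997; done May 15, 1997 — permitted.
Step 3: the window is 11–44 days after June 5, 1997 (end of the 21-day hold period, which began when the sworn proof of loss is submitted on May 15, 1997), so June 16, 1997 through July 19, 1997; June 18, 1997 falls inside that range.
Step 4: the earliest permitted date is 30 days after June 18, 1997 (when the supporting inventory is provided), i.e. July 18, 1997; July 13, 1997 is 5 days before the earliest permitted date.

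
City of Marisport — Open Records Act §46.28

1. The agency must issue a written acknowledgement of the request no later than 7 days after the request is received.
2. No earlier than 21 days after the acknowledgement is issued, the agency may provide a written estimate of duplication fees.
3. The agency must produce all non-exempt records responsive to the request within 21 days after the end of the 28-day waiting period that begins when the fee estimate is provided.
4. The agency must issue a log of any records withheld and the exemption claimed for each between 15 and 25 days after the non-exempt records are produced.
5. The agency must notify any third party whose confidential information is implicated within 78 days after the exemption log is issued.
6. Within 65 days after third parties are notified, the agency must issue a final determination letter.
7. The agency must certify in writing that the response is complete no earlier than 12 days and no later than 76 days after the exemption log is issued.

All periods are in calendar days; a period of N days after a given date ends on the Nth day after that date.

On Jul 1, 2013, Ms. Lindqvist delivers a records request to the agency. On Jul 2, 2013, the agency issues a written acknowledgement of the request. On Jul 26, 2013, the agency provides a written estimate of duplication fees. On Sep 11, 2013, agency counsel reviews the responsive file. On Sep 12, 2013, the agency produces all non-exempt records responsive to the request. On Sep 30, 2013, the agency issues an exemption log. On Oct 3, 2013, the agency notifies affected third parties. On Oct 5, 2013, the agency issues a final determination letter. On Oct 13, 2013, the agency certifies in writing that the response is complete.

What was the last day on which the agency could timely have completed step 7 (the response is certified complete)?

Dec 15, 2013

Step 7 runs from Sep 30, 2013, when the exemption log is issued. The window is 12–76 days after Sep 30, 2013; it closes on Dec 15, 2013.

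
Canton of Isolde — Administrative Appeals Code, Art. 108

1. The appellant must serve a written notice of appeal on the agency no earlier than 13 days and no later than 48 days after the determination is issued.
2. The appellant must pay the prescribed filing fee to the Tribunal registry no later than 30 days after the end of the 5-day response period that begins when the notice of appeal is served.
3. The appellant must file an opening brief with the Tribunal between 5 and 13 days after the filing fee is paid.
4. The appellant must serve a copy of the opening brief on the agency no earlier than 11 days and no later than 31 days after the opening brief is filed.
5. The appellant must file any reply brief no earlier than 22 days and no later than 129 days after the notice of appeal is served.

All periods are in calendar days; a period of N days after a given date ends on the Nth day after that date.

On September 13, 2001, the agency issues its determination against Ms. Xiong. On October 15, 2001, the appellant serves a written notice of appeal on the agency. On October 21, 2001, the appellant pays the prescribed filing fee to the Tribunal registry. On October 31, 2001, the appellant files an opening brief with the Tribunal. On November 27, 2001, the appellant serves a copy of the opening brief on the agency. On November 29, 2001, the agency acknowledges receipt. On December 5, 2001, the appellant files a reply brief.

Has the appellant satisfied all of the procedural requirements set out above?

Step 1 — 13 and 48 days from September 13, 2001 (when the determination is issued) are September 26, 2001 and October 31, 2001 respectively; done October 15, 2001 — within the window.
Step 2 — counting 30 days from October 20, 2001 (end of the 5-day response period, which began when the notice of appeal is served on October 15, 2001) gives a deadline of November 19, 2001; completed October 21, 2001, before the deadline.
Step 3 — 5 and 13 days from October 21, 2001 (when the filing fee is paid) are October 26, 2001 and November 3, 2001 respectively; October 31, 2001 falls inside that range.
Step 4 — 11 and 31 days from October 31, 2001 (when the opening brief is filed) are November 11, 2001 and December 1, 2001 respectively; done November 27, 2001, which is between those dates.
Step 5 — 22 and 129 days from October 15, 2001 (when the notice of appeal is served) are November 6, 2001 and February 21, 2002 respectively; done December 5, 2001 — within the window.

Yes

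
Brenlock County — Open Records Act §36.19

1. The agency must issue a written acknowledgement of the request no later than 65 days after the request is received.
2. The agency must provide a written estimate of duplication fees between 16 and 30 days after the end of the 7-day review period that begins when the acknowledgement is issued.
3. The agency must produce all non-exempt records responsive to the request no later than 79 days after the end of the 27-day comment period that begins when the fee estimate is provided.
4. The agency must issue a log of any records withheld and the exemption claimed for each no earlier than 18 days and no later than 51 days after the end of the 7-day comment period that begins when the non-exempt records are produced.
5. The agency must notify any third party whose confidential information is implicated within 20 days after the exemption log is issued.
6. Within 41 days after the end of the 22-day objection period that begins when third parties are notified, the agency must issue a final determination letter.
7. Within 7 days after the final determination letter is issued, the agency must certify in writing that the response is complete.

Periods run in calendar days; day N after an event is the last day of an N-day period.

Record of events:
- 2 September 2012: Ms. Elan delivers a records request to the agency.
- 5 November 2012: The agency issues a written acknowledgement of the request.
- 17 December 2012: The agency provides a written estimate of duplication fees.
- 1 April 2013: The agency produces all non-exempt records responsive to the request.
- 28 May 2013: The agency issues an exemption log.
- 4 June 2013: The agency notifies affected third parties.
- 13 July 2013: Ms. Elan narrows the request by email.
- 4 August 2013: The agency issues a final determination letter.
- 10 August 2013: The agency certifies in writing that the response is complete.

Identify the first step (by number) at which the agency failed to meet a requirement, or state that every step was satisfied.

Step 1 — counting 65 days from 2 September 2012 (when the request is received) gives a deadline of 6 November 2012; completed 5 November 2012, before the deadline.
Step 2 — 16 and 30 days from 12 November 2012 (end of the 7-day review period, which began when the acknowledgement is issued on 5 November 2012) are 28 November 2012 and 12 December 2012 respectively; 17 December 2012 is 5 days past the end of the window.

Step 2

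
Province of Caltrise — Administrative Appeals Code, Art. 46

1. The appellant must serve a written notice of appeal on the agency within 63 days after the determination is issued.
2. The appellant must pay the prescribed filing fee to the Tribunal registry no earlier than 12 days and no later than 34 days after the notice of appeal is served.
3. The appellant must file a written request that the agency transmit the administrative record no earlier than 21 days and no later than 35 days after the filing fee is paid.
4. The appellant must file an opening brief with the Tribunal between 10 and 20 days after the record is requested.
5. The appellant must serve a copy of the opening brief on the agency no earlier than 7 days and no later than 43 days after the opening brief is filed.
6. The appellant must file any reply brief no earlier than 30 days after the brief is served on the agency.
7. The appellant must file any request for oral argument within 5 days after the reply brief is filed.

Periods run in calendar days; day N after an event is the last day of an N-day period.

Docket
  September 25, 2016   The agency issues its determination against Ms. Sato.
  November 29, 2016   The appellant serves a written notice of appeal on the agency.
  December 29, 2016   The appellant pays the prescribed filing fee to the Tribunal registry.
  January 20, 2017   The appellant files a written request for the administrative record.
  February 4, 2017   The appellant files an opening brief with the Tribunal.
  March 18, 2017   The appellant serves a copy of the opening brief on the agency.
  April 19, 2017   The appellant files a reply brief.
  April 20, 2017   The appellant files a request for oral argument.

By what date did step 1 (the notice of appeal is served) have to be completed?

November 27, 2016

Step 1 runs from September 25, 2016, when the determination is issued. 63 days after September 25, 2016 is November 27, 2016.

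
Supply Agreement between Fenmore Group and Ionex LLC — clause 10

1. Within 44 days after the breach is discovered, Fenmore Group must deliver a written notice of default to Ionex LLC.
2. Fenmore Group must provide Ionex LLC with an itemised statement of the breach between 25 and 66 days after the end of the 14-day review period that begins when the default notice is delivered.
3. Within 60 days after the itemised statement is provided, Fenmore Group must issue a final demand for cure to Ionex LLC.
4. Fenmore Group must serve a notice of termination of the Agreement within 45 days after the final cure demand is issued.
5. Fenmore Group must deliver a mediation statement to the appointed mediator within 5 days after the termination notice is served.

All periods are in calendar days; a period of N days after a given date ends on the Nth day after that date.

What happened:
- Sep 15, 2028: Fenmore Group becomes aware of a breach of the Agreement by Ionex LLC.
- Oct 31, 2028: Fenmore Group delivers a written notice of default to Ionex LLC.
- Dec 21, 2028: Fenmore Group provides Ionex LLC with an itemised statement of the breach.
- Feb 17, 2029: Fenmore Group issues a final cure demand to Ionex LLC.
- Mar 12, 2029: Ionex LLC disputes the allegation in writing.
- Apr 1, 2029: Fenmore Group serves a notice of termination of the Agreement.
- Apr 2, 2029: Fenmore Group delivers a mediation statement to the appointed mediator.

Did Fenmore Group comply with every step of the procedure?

Step 1 — counting 44 days from Sep 15, 2028 (when the breach is discovered) gives a deadline of Oct 29, 2028; done Oct 31, 2028 — 2 days late.

No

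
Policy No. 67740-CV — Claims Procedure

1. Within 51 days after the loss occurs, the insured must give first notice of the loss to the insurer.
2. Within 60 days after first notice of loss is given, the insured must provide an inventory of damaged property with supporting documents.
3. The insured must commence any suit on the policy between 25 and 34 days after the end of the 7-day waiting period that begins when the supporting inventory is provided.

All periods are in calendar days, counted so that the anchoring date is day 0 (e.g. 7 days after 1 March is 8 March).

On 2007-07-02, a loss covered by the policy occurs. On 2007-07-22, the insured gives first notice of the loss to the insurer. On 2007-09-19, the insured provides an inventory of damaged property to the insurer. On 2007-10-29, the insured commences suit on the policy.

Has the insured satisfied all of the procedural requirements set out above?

Yes

Step 1: 51 days after 2007-07-02 (when the loss occurs) is 2007-08-22; done 2007-07-22 — timely.
Step 2: 60 days after 2007-07-22 (when first notice of loss is given) is 2007-09-20; completed 2007-09-19, before the deadline.
Step 3: the window is 25–34 days after 2007-09-26 (end of the 7-day waiting period, which began when the supporting inventory is provided on 2007-09-19), so 2007-10-21 through 2007-10-30; done 2007-10-29, which is between those dates.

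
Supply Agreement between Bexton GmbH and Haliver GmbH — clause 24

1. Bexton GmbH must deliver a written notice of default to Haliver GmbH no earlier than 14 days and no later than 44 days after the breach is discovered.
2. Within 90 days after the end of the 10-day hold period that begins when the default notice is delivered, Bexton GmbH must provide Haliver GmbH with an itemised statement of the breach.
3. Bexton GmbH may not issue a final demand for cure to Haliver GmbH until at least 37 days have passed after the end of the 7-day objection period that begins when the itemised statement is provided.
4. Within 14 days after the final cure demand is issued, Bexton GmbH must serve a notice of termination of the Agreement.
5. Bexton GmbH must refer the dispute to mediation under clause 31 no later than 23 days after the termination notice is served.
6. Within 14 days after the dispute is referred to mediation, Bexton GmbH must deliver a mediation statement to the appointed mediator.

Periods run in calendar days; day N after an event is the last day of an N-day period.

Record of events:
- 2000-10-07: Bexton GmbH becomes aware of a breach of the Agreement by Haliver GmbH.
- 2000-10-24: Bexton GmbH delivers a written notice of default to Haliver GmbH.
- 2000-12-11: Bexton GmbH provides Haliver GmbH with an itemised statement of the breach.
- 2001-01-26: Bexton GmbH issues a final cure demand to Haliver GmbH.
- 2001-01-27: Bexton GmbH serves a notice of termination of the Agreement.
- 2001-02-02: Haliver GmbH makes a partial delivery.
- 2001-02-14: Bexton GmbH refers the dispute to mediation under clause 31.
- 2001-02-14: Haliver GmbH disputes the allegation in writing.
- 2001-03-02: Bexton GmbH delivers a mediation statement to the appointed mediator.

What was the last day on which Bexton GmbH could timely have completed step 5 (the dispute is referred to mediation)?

2001-02-19

Step 5 runs from 2001-01-27, when the termination notice is served. 23 days after 2001-01-27 is 2001-02-19.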